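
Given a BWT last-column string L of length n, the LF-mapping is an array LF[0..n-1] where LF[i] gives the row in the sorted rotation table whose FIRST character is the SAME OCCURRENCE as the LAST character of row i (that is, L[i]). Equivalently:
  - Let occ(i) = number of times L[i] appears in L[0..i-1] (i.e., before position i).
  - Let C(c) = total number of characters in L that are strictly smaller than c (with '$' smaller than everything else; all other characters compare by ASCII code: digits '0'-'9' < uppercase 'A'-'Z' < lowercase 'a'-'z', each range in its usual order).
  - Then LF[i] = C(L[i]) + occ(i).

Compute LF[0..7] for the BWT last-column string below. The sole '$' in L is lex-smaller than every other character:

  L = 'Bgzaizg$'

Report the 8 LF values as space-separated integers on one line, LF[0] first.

Char counts: '$':1, 'B':1, 'a':1, 'g':2, 'i':1, 'z':2
C (first-col start): C('$')=0, C('B')=1, C('a')=2, C('g')=3, C('i')=5, C('z')=6
L[0]='B': occ=0, LF[0]=C('B')+0=1+0=1
L[1]='g': occ=0, LF[1]=C('g')+0=3+0=3
L[2]='z': occ=0, LF[2]=C('z')+0=6+0=6
L[3]='a': occ=0, LF[3]=C('a')+0=2+0=2
L[4]='i': occ=0, LF[4]=C('i')+0=5+0=5
L[5]='z': occ=1, LF[5]=C('z')+1=6+1=7
L[6]='g': occ=1, LF[6]=C('g')+1=3+1=4
L[7]='$': occ=0, LF[7]=C('$')+0=0+0=0

Answer: 1 3 6 2 5 7 4 0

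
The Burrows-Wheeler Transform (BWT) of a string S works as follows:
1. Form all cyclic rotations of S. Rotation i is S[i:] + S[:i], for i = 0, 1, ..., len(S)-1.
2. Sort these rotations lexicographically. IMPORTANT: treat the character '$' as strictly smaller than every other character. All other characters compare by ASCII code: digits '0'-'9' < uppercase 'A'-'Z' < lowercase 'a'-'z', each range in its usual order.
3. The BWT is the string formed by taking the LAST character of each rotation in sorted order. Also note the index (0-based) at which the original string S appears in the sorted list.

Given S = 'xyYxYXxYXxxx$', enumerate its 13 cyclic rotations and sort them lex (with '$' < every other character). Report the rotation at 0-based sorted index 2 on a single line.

All 13 rotations (rotation i = S[i:]+S[:i]):
  rot[0] = xyYxYXxYXxxx$
  rot[1] = yYxYXxYXxxx$x
  rot[2] = YxYXxYXxxx$xy
  rot[3] = xYXxYXxxx$xyY
  rot[4] = YXxYXxxx$xyYx
  rot[5] = XxYXxxx$xyYxY
  rot[6] = xYXxxx$xyYxYX
  rot[7] = YXxxx$xyYxYXx
  rot[8] = Xxxx$xyYxYXxY
  rot[9] = xxx$xyYxYXxYX
  rot[10] = xx$xyYxYXxYXx
  rot[11] = x$xyYxYXxYXxx
  rot[12] = $xyYxYXxYXxxx
Sorted (with $ < everything):
  sorted[0] = $xyYxYXxYXxxx
  sorted[1] = XxYXxxx$xyYxY
  sorted[2] = Xxxx$xyYxYXxY
  sorted[3] = YXxYXxxx$xyYx
  sorted[4] = YXxxx$xyYxYXx
  sorted[5] = YxYXxYXxxx$xy
  sorted[6] = x$xyYxYXxYXxx
  sorted[7] = xYXxYXxxx$xyY
  sorted[8] = xYXxxx$xyYxYX
  sorted[9] = xx$xyYxYXxYXx
  sorted[10] = xxx$xyYxYXxYX
  sorted[11] = xyYxYXxYXxxx$
  sorted[12] = yYxYXxYXxxx$x
sorted[2] = Xxxx$xyYxYXxY

Answer: Xxxx$xyYxYXxY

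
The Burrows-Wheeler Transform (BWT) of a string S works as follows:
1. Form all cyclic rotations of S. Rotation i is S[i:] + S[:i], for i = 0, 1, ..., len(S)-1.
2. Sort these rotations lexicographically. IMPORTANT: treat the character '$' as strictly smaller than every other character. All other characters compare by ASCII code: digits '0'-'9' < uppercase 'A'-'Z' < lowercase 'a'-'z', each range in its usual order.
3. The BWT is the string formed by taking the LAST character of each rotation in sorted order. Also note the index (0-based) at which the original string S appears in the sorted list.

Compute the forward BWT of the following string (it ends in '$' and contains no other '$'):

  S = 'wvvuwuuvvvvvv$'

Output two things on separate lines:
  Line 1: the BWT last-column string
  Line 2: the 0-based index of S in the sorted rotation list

All 14 rotations (rotation i = S[i:]+S[:i]):
  rot[0] = wvvuwuuvvvvvv$
  rot[1] = vvuwuuvvvvvv$w
  rot[2] = vuwuuvvvvvv$wv
  rot[3] = uwuuvvvvvv$wvv
  rot[4] = wuuvvvvvv$wvvu
  rot[5] = uuvvvvvv$wvvuw
  rot[6] = uvvvvvv$wvvuwu
  rot[7] = vvvvvv$wvvuwuu
  rot[8] = vvvvv$wvvuwuuv
  rot[9] = vvvv$wvvuwuuvv
  rot[10] = vvv$wvvuwuuvvv
  rot[11] = vv$wvvuwuuvvvv
  rot[12] = v$wvvuwuuvvvvv
  rot[13] = $wvvuwuuvvvvvv
Sorted (with $ < everything):
  sorted[0] = $wvvuwuuvvvvvv  (last char: 'v')
  sorted[1] = uuvvvvvv$wvvuw  (last char: 'w')
  sorted[2] = uvvvvvv$wvvuwu  (last char: 'u')
  sorted[3] = uwuuvvvvvv$wvv  (last char: 'v')
  sorted[4] = v$wvvuwuuvvvvv  (last char: 'v')
  sorted[5] = vuwuuvvvvvv$wv  (last char: 'v')
  sorted[6] = vv$wvvuwuuvvvv  (last char: 'v')
  sorted[7] = vvuwuuvvvvvv$w  (last char: 'w')
  sorted[8] = vvv$wvvuwuuvvv  (last char: 'v')
  sorted[9] = vvvv$wvvuwuuvv  (last char: 'v')
  sorted[10] = vvvvv$wvvuwuuv  (last char: 'v')
  sorted[11] = vvvvvv$wvvuwuu  (last char: 'u')
  sorted[12] = wuuvvvvvv$wvvu  (last char: 'u')
  sorted[13] = wvvuwuuvvvvvv$  (last char: '$')
Last column: vwuvvvvwvvvuu$
Original string S is at sorted index 13

Answer: vwuvvvvwvvvuu$
13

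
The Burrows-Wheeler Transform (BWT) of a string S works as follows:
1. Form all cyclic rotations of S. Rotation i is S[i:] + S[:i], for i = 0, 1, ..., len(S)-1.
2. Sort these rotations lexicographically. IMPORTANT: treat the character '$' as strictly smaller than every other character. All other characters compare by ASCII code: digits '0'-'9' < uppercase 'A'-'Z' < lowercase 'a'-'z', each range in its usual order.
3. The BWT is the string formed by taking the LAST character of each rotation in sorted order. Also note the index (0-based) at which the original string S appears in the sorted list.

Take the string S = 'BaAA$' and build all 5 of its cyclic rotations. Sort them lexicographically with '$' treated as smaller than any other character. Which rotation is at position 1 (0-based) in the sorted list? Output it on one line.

Answer: A$BaA

Derivation:
All 5 rotations (rotation i = S[i:]+S[:i]):
  rot[0] = BaAA$
  rot[1] = aAA$B
  rot[2] = AA$Ba
  rot[3] = A$BaA
  rot[4] = $BaAA
Sorted (with $ < everything):
  sorted[0] = $BaAA
  sorted[1] = A$BaA
  sorted[2] = AA$Ba
  sorted[3] = BaAA$
  sorted[4] = aAA$B
sorted[1] = A$BaA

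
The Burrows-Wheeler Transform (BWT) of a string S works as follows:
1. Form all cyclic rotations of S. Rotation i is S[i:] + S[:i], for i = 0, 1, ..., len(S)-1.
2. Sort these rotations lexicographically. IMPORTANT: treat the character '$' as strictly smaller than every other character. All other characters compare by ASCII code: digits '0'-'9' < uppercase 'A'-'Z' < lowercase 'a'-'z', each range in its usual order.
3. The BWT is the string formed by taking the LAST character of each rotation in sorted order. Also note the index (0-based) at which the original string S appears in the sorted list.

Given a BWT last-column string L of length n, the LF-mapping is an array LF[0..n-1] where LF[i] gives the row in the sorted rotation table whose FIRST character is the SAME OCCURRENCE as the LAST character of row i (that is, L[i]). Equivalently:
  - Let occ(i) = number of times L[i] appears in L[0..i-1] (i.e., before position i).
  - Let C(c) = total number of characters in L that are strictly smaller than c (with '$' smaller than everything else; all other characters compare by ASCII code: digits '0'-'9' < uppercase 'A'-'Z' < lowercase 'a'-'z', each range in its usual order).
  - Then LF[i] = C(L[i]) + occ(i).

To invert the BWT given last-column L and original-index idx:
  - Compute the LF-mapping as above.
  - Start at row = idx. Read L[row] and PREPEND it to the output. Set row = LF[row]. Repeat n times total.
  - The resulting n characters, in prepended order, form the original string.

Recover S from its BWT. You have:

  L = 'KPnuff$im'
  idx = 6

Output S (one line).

LF mapping: 1 2 7 8 3 4 0 5 6
Walk LF starting at row 6, prepending L[row]:
  step 1: row=6, L[6]='$', prepend. Next row=LF[6]=0
  step 2: row=0, L[0]='K', prepend. Next row=LF[0]=1
  step 3: row=1, L[1]='P', prepend. Next row=LF[1]=2
  step 4: row=2, L[2]='n', prepend. Next row=LF[2]=7
  step 5: row=7, L[7]='i', prepend. Next row=LF[7]=5
  step 6: row=5, L[5]='f', prepend. Next row=LF[5]=4
  step 7: row=4, L[4]='f', prepend. Next row=LF[4]=3
  step 8: row=3, L[3]='u', prepend. Next row=LF[3]=8
  step 9: row=8, L[8]='m', prepend. Next row=LF[8]=6
Reversed output: muffinPK$

Answer: muffinPK$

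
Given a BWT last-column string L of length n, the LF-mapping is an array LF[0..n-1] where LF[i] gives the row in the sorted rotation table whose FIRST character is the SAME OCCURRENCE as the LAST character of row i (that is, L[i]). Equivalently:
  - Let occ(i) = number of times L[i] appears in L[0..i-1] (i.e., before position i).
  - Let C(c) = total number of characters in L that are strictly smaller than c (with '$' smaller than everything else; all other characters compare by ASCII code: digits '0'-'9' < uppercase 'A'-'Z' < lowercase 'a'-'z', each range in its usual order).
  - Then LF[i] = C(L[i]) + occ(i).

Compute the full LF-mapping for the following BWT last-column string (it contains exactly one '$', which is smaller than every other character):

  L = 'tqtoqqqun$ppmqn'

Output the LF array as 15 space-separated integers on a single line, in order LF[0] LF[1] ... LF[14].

Char counts: '$':1, 'm':1, 'n':2, 'o':1, 'p':2, 'q':5, 't':2, 'u':1
C (first-col start): C('$')=0, C('m')=1, C('n')=2, C('o')=4, C('p')=5, C('q')=7, C('t')=12, C('u')=14
L[0]='t': occ=0, LF[0]=C('t')+0=12+0=12
L[1]='q': occ=0, LF[1]=C('q')+0=7+0=7
L[2]='t': occ=1, LF[2]=C('t')+1=12+1=13
L[3]='o': occ=0, LF[3]=C('o')+0=4+0=4
L[4]='q': occ=1, LF[4]=C('q')+1=7+1=8
L[5]='q': occ=2, LF[5]=C('q')+2=7+2=9
L[6]='q': occ=3, LF[6]=C('q')+3=7+3=10
L[7]='u': occ=0, LF[7]=C('u')+0=14+0=14
L[8]='n': occ=0, LF[8]=C('n')+0=2+0=2
L[9]='$': occ=0, LF[9]=C('$')+0=0+0=0
L[10]='p': occ=0, LF[10]=C('p')+0=5+0=5
L[11]='p': occ=1, LF[11]=C('p')+1=5+1=6
L[12]='m': occ=0, LF[12]=C('m')+0=1+0=1
L[13]='q': occ=4, LF[13]=C('q')+4=7+4=11
L[14]='n': occ=1, LF[14]=C('n')+1=2+1=3

Answer: 12 7 13 4 8 9 10 14 2 0 5 6 1 11 3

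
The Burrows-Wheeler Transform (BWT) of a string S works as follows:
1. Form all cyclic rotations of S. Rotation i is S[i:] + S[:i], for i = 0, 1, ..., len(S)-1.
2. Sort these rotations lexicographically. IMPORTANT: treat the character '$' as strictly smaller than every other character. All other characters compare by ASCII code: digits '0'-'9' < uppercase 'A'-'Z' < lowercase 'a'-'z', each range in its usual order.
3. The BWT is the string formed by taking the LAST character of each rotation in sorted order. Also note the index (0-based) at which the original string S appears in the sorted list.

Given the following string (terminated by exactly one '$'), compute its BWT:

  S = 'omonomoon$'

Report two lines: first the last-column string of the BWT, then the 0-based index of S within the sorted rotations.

All 10 rotations (rotation i = S[i:]+S[:i]):
  rot[0] = omonomoon$
  rot[1] = monomoon$o
  rot[2] = onomoon$om
  rot[3] = nomoon$omo
  rot[4] = omoon$omon
  rot[5] = moon$omono
  rot[6] = oon$omonom
  rot[7] = on$omonomo
  rot[8] = n$omonomoo
  rot[9] = $omonomoon
Sorted (with $ < everything):
  sorted[0] = $omonomoon  (last char: 'n')
  sorted[1] = monomoon$o  (last char: 'o')
  sorted[2] = moon$omono  (last char: 'o')
  sorted[3] = n$omonomoo  (last char: 'o')
  sorted[4] = nomoon$omo  (last char: 'o')
  sorted[5] = omonomoon$  (last char: '$')
  sorted[6] = omoon$omon  (last char: 'n')
  sorted[7] = on$omonomo  (last char: 'o')
  sorted[8] = onomoon$om  (last char: 'm')
  sorted[9] = oon$omonom  (last char: 'm')
Last column: noooo$nomm
Original string S is at sorted index 5

Answer: noooo$nomm
5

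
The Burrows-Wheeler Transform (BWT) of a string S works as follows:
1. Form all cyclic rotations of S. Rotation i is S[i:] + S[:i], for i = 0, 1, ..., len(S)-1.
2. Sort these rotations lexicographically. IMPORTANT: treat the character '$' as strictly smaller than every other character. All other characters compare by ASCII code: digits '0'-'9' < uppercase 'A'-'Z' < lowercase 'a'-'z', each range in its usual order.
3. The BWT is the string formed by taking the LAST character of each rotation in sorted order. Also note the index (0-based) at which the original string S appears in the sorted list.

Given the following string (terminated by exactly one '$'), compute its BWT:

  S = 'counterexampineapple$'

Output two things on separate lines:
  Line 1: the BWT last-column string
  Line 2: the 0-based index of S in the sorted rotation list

All 21 rotations (rotation i = S[i:]+S[:i]):
  rot[0] = counterexampineapple$
  rot[1] = ounterexampineapple$c
  rot[2] = unterexampineapple$co
  rot[3] = nterexampineapple$cou
  rot[4] = terexampineapple$coun
  rot[5] = erexampineapple$count
  rot[6] = rexampineapple$counte
  rot[7] = exampineapple$counter
  rot[8] = xampineapple$countere
  rot[9] = ampineapple$counterex
  rot[10] = mpineapple$counterexa
  rot[11] = pineapple$counterexam
  rot[12] = ineapple$counterexamp
  rot[13] = neapple$counterexampi
  rot[14] = eapple$counterexampin
  rot[15] = apple$counterexampine
  rot[16] = pple$counterexampinea
  rot[17] = ple$counterexampineap
  rot[18] = le$counterexampineapp
  rot[19] = e$counterexampineappl
  rot[20] = $counterexampineapple
Sorted (with $ < everything):
  sorted[0] = $counterexampineapple  (last char: 'e')
  sorted[1] = ampineapple$counterex  (last char: 'x')
  sorted[2] = apple$counterexampine  (last char: 'e')
  sorted[3] = counterexampineapple$  (last char: '$')
  sorted[4] = e$counterexampineappl  (last char: 'l')
  sorted[5] = eapple$counterexampin  (last char: 'n')
  sorted[6] = erexampineapple$count  (last char: 't')
  sorted[7] = exampineapple$counter  (last char: 'r')
  sorted[8] = ineapple$counterexamp  (last char: 'p')
  sorted[9] = le$counterexampineapp  (last char: 'p')
  sorted[10] = mpineapple$counterexa  (last char: 'a')
  sorted[11] = neapple$counterexampi  (last char: 'i')
  sorted[12] = nterexampineapple$cou  (last char: 'u')
  sorted[13] = ounterexampineapple$c  (last char: 'c')
  sorted[14] = pineapple$counterexam  (last char: 'm')
  sorted[15] = ple$counterexampineap  (last char: 'p')
  sorted[16] = pple$counterexampinea  (last char: 'a')
  sorted[17] = rexampineapple$counte  (last char: 'e')
  sorted[18] = terexampineapple$coun  (last char: 'n')
  sorted[19] = unterexampineapple$co  (last char: 'o')
  sorted[20] = xampineapple$countere  (last char: 'e')
Last column: exe$lntrppaiucmpaenoe
Original string S is at sorted index 3

Answer: exe$lntrppaiucmpaenoe
3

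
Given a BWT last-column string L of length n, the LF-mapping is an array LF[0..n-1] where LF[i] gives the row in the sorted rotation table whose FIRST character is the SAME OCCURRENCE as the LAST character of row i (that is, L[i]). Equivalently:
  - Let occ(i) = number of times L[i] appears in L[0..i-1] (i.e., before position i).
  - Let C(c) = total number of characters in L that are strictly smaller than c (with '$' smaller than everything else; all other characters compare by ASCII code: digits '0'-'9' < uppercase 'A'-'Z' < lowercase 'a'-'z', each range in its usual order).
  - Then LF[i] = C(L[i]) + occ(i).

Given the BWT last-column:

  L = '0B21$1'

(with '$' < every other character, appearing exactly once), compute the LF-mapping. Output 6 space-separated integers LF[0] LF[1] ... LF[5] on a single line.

Answer: 1 5 4 2 0 3

Derivation:
Char counts: '$':1, '0':1, '1':2, '2':1, 'B':1
C (first-col start): C('$')=0, C('0')=1, C('1')=2, C('2')=4, C('B')=5
L[0]='0': occ=0, LF[0]=C('0')+0=1+0=1
L[1]='B': occ=0, LF[1]=C('B')+0=5+0=5
L[2]='2': occ=0, LF[2]=C('2')+0=4+0=4
L[3]='1': occ=0, LF[3]=C('1')+0=2+0=2
L[4]='$': occ=0, LF[4]=C('$')+0=0+0=0
L[5]='1': occ=1, LF[5]=C('1')+1=2+1=3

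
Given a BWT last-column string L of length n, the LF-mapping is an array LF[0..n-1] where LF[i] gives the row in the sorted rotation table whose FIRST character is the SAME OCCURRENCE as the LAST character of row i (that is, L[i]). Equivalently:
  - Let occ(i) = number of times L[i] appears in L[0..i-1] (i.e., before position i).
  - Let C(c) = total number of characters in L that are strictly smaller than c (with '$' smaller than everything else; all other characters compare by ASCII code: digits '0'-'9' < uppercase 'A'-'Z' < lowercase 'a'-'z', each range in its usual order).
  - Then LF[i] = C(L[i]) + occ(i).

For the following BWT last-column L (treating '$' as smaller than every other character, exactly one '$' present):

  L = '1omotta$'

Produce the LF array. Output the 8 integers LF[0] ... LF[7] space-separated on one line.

Char counts: '$':1, '1':1, 'a':1, 'm':1, 'o':2, 't':2
C (first-col start): C('$')=0, C('1')=1, C('a')=2, C('m')=3, C('o')=4, C('t')=6
L[0]='1': occ=0, LF[0]=C('1')+0=1+0=1
L[1]='o': occ=0, LF[1]=C('o')+0=4+0=4
L[2]='m': occ=0, LF[2]=C('m')+0=3+0=3
L[3]='o': occ=1, LF[3]=C('o')+1=4+1=5
L[4]='t': occ=0, LF[4]=C('t')+0=6+0=6
L[5]='t': occ=1, LF[5]=C('t')+1=6+1=7
L[6]='a': occ=0, LF[6]=C('a')+0=2+0=2
L[7]='$': occ=0, LF[7]=C('$')+0=0+0=0

Answer: 1 4 3 5 6 7 2 0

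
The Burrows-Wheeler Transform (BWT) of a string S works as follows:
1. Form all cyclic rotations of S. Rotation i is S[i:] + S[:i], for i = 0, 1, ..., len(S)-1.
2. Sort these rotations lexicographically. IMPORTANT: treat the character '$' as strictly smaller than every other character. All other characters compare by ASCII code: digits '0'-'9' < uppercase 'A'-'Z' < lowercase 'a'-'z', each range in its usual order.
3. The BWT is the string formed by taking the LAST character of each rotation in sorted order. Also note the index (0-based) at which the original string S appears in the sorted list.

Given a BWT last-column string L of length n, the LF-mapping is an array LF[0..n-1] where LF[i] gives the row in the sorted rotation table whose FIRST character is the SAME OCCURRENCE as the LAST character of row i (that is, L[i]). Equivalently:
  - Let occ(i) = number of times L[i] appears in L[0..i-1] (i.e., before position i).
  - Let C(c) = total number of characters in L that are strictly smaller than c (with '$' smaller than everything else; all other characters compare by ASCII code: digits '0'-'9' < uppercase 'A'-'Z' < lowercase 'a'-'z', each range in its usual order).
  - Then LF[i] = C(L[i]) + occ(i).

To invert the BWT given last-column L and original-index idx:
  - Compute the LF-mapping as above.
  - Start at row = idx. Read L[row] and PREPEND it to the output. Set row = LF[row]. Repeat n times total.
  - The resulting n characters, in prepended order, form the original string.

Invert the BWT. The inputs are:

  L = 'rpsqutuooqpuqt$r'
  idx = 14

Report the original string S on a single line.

Answer: uqrutqpoqtupsor$

Derivation:
LF mapping: 8 3 10 5 13 11 14 1 2 6 4 15 7 12 0 9
Walk LF starting at row 14, prepending L[row]:
  step 1: row=14, L[14]='$', prepend. Next row=LF[14]=0
  step 2: row=0, L[0]='r', prepend. Next row=LF[0]=8
  step 3: row=8, L[8]='o', prepend. Next row=LF[8]=2
  step 4: row=2, L[2]='s', prepend. Next row=LF[2]=10
  step 5: row=10, L[10]='p', prepend. Next row=LF[10]=4
  step 6: row=4, L[4]='u', prepend. Next row=LF[4]=13
  step 7: row=13, L[13]='t', prepend. Next row=LF[13]=12
  step 8: row=12, L[12]='q', prepend. Next row=LF[12]=7
  step 9: row=7, L[7]='o', prepend. Next row=LF[7]=1
  step 10: row=1, L[1]='p', prepend. Next row=LF[1]=3
  step 11: row=3, L[3]='q', prepend. Next row=LF[3]=5
  step 12: row=5, L[5]='t', prepend. Next row=LF[5]=11
  step 13: row=11, L[11]='u', prepend. Next row=LF[11]=15
  step 14: row=15, L[15]='r', prepend. Next row=LF[15]=9
  step 15: row=9, L[9]='q', prepend. Next row=LF[9]=6
  step 16: row=6, L[6]='u', prepend. Next row=LF[6]=14
Reversed output: uqrutqpoqtupsor$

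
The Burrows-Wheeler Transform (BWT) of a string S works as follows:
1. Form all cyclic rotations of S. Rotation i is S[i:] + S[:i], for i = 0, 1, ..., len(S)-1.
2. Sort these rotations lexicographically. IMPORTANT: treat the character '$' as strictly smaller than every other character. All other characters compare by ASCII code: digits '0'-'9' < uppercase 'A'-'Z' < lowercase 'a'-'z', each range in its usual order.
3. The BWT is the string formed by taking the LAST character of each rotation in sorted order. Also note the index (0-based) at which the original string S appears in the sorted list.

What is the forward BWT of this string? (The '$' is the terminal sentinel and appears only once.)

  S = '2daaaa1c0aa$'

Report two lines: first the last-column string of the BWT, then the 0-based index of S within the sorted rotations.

All 12 rotations (rotation i = S[i:]+S[:i]):
  rot[0] = 2daaaa1c0aa$
  rot[1] = daaaa1c0aa$2
  rot[2] = aaaa1c0aa$2d
  rot[3] = aaa1c0aa$2da
  rot[4] = aa1c0aa$2daa
  rot[5] = a1c0aa$2daaa
  rot[6] = 1c0aa$2daaaa
  rot[7] = c0aa$2daaaa1
  rot[8] = 0aa$2daaaa1c
  rot[9] = aa$2daaaa1c0
  rot[10] = a$2daaaa1c0a
  rot[11] = $2daaaa1c0aa
Sorted (with $ < everything):
  sorted[0] = $2daaaa1c0aa  (last char: 'a')
  sorted[1] = 0aa$2daaaa1c  (last char: 'c')
  sorted[2] = 1c0aa$2daaaa  (last char: 'a')
  sorted[3] = 2daaaa1c0aa$  (last char: '$')
  sorted[4] = a$2daaaa1c0a  (last char: 'a')
  sorted[5] = a1c0aa$2daaa  (last char: 'a')
  sorted[6] = aa$2daaaa1c0  (last char: '0')
  sorted[7] = aa1c0aa$2daa  (last char: 'a')
  sorted[8] = aaa1c0aa$2da  (last char: 'a')
  sorted[9] = aaaa1c0aa$2d  (last char: 'd')
  sorted[10] = c0aa$2daaaa1  (last char: '1')
  sorted[11] = daaaa1c0aa$2  (last char: '2')
Last column: aca$aa0aad12
Original string S is at sorted index 3

Answer: aca$aa0aad12
3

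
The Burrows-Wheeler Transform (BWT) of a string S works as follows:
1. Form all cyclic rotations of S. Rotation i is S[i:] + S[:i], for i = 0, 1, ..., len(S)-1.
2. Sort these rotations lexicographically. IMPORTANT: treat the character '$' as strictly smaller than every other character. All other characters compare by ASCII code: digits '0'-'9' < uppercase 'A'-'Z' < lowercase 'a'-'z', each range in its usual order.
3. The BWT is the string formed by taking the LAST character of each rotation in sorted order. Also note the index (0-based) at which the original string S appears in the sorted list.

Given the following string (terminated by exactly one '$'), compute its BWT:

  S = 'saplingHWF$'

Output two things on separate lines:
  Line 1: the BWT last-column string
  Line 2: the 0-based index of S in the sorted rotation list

Answer: FWgHsnlpia$
10

Derivation:
All 11 rotations (rotation i = S[i:]+S[:i]):
  rot[0] = saplingHWF$
  rot[1] = aplingHWF$s
  rot[2] = plingHWF$sa
  rot[3] = lingHWF$sap
  rot[4] = ingHWF$sapl
  rot[5] = ngHWF$sapli
  rot[6] = gHWF$saplin
  rot[7] = HWF$sapling
  rot[8] = WF$saplingH
  rot[9] = F$saplingHW
  rot[10] = $saplingHWF
Sorted (with $ < everything):
  sorted[0] = $saplingHWF  (last char: 'F')
  sorted[1] = F$saplingHW  (last char: 'W')
  sorted[2] = HWF$sapling  (last char: 'g')
  sorted[3] = WF$saplingH  (last char: 'H')
  sorted[4] = aplingHWF$s  (last char: 's')
  sorted[5] = gHWF$saplin  (last char: 'n')
  sorted[6] = ingHWF$sapl  (last char: 'l')
  sorted[7] = lingHWF$sap  (last char: 'p')
  sorted[8] = ngHWF$sapli  (last char: 'i')
  sorted[9] = plingHWF$sa  (last char: 'a')
  sorted[10] = saplingHWF$  (last char: '$')
Last column: FWgHsnlpia$
Original string S is at sorted index 10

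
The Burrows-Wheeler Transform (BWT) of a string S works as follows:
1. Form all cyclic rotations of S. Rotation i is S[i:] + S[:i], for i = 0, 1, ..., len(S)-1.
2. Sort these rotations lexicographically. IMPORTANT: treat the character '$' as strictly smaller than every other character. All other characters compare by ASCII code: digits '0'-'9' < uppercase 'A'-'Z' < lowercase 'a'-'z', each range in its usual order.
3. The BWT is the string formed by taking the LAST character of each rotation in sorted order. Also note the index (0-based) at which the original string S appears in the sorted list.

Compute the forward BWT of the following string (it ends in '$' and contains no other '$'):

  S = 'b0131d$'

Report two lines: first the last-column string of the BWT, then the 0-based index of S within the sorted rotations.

All 7 rotations (rotation i = S[i:]+S[:i]):
  rot[0] = b0131d$
  rot[1] = 0131d$b
  rot[2] = 131d$b0
  rot[3] = 31d$b01
  rot[4] = 1d$b013
  rot[5] = d$b0131
  rot[6] = $b0131d
Sorted (with $ < everything):
  sorted[0] = $b0131d  (last char: 'd')
  sorted[1] = 0131d$b  (last char: 'b')
  sorted[2] = 131d$b0  (last char: '0')
  sorted[3] = 1d$b013  (last char: '3')
  sorted[4] = 31d$b01  (last char: '1')
  sorted[5] = b0131d$  (last char: '$')
  sorted[6] = d$b0131  (last char: '1')
Last column: db031$1
Original string S is at sorted index 5

Answer: db031$1
5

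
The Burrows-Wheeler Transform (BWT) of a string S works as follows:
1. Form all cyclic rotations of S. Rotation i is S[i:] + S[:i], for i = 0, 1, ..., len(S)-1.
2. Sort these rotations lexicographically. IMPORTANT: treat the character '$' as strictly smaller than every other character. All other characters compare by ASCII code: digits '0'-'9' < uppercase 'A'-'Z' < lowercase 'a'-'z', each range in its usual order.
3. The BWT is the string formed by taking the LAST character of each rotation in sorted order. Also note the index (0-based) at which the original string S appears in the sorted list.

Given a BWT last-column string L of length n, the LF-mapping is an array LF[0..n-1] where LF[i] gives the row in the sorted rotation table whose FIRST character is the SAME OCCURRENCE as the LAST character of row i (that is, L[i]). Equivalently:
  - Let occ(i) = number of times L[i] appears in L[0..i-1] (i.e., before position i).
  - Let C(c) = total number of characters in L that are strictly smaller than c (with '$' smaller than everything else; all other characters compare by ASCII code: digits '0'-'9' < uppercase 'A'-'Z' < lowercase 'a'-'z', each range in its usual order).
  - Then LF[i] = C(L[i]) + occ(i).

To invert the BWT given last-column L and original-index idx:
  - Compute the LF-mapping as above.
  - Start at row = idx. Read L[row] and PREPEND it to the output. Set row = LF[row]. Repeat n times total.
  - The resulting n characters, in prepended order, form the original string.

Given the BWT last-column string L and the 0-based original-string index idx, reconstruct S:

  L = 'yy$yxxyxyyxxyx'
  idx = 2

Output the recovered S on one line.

Answer: xxyyxxyxyyyxy$

Derivation:
LF mapping: 7 8 0 9 1 2 10 3 11 12 4 5 13 6
Walk LF starting at row 2, prepending L[row]:
  step 1: row=2, L[2]='$', prepend. Next row=LF[2]=0
  step 2: row=0, L[0]='y', prepend. Next row=LF[0]=7
  step 3: row=7, L[7]='x', prepend. Next row=LF[7]=3
  step 4: row=3, L[3]='y', prepend. Next row=LF[3]=9
  step 5: row=9, L[9]='y', prepend. Next row=LF[9]=12
  step 6: row=12, L[12]='y', prepend. Next row=LF[12]=13
  step 7: row=13, L[13]='x', prepend. Next row=LF[13]=6
  step 8: row=6, L[6]='y', prepend. Next row=LF[6]=10
  step 9: row=10, L[10]='x', prepend. Next row=LF[10]=4
  step 10: row=4, L[4]='x', prepend. Next row=LF[4]=1
  step 11: row=1, L[1]='y', prepend. Next row=LF[1]=8
  step 12: row=8, L[8]='y', prepend. Next row=LF[8]=11
  step 13: row=11, L[11]='x', prepend. Next row=LF[11]=5
  step 14: row=5, L[5]='x', prepend. Next row=LF[5]=2
Reversed output: xxyyxxyxyyyxy$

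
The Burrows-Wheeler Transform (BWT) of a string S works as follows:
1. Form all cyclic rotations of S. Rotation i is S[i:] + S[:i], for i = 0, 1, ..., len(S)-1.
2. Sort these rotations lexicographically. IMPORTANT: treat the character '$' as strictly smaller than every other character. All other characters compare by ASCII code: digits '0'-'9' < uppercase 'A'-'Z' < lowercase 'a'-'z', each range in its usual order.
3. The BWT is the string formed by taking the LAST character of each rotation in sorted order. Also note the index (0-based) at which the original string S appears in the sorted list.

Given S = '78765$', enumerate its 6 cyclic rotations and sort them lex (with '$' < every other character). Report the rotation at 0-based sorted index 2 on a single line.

Answer: 65$787

Derivation:
All 6 rotations (rotation i = S[i:]+S[:i]):
  rot[0] = 78765$
  rot[1] = 8765$7
  rot[2] = 765$78
  rot[3] = 65$787
  rot[4] = 5$7876
  rot[5] = $78765
Sorted (with $ < everything):
  sorted[0] = $78765
  sorted[1] = 5$7876
  sorted[2] = 65$787
  sorted[3] = 765$78
  sorted[4] = 78765$
  sorted[5] = 8765$7
sorted[2] = 65$787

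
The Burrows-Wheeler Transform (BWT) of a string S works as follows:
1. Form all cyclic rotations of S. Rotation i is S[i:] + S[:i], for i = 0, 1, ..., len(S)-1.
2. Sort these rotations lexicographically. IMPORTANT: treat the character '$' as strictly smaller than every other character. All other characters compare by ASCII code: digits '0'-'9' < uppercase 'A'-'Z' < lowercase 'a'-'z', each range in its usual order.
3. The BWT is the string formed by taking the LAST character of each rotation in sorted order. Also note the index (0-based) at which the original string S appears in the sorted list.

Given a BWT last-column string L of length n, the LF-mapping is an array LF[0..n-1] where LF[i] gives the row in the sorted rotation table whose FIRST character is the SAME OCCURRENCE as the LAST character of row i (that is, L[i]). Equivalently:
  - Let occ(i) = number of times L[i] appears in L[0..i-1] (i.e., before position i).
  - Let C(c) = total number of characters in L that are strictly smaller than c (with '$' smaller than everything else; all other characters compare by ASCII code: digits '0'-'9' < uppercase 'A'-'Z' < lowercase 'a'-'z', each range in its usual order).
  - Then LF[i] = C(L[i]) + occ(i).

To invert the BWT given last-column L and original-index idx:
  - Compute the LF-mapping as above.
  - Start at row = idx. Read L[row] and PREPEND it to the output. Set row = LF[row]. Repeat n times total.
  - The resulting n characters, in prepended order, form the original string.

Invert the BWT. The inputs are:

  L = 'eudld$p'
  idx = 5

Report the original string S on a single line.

LF mapping: 3 6 1 4 2 0 5
Walk LF starting at row 5, prepending L[row]:
  step 1: row=5, L[5]='$', prepend. Next row=LF[5]=0
  step 2: row=0, L[0]='e', prepend. Next row=LF[0]=3
  step 3: row=3, L[3]='l', prepend. Next row=LF[3]=4
  step 4: row=4, L[4]='d', prepend. Next row=LF[4]=2
  step 5: row=2, L[2]='d', prepend. Next row=LF[2]=1
  step 6: row=1, L[1]='u', prepend. Next row=LF[1]=6
  step 7: row=6, L[6]='p', prepend. Next row=LF[6]=5
Reversed output: puddle$

Answer: puddle$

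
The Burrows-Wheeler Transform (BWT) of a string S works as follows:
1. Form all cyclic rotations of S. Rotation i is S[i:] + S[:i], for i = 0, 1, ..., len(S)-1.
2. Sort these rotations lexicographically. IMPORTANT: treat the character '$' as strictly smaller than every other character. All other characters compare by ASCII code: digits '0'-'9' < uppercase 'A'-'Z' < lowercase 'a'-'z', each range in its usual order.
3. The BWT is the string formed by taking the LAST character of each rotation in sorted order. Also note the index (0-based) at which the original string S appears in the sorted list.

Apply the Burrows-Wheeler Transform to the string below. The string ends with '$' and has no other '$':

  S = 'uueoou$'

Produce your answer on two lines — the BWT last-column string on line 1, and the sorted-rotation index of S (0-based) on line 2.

Answer: uueoou$
6

Derivation:
All 7 rotations (rotation i = S[i:]+S[:i]):
  rot[0] = uueoou$
  rot[1] = ueoou$u
  rot[2] = eoou$uu
  rot[3] = oou$uue
  rot[4] = ou$uueo
  rot[5] = u$uueoo
  rot[6] = $uueoou
Sorted (with $ < everything):
  sorted[0] = $uueoou  (last char: 'u')
  sorted[1] = eoou$uu  (last char: 'u')
  sorted[2] = oou$uue  (last char: 'e')
  sorted[3] = ou$uueo  (last char: 'o')
  sorted[4] = u$uueoo  (last char: 'o')
  sorted[5] = ueoou$u  (last char: 'u')
  sorted[6] = uueoou$  (last char: '$')
Last column: uueoou$
Original string S is at sorted index 6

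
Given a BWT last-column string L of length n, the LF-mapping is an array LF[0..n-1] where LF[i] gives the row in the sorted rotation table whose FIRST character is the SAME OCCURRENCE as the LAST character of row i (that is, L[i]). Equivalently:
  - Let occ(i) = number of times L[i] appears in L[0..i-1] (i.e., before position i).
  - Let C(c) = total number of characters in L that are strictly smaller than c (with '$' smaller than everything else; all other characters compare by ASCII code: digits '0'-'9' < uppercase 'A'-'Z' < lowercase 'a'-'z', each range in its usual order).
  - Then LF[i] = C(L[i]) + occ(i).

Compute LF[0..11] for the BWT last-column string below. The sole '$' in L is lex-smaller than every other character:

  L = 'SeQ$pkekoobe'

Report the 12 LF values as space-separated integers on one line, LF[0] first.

Answer: 2 4 1 0 11 7 5 8 9 10 3 6

Derivation:
Char counts: '$':1, 'Q':1, 'S':1, 'b':1, 'e':3, 'k':2, 'o':2, 'p':1
C (first-col start): C('$')=0, C('Q')=1, C('S')=2, C('b')=3, C('e')=4, C('k')=7, C('o')=9, C('p')=11
L[0]='S': occ=0, LF[0]=C('S')+0=2+0=2
L[1]='e': occ=0, LF[1]=C('e')+0=4+0=4
L[2]='Q': occ=0, LF[2]=C('Q')+0=1+0=1
L[3]='$': occ=0, LF[3]=C('$')+0=0+0=0
L[4]='p': occ=0, LF[4]=C('p')+0=11+0=11
L[5]='k': occ=0, LF[5]=C('k')+0=7+0=7
L[6]='e': occ=1, LF[6]=C('e')+1=4+1=5
L[7]='k': occ=1, LF[7]=C('k')+1=7+1=8
L[8]='o': occ=0, LF[8]=C('o')+0=9+0=9
L[9]='o': occ=1, LF[9]=C('o')+1=9+1=10
L[10]='b': occ=0, LF[10]=C('b')+0=3+0=3
L[11]='e': occ=2, LF[11]=C('e')+2=4+2=6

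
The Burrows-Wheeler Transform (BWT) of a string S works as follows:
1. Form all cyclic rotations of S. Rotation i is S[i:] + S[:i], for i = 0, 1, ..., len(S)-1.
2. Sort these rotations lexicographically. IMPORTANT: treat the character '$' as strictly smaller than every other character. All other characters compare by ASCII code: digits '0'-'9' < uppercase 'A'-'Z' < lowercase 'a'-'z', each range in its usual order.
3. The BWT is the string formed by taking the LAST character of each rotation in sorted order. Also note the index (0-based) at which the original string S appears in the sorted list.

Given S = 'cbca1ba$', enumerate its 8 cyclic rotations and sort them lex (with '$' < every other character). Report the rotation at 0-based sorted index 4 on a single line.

All 8 rotations (rotation i = S[i:]+S[:i]):
  rot[0] = cbca1ba$
  rot[1] = bca1ba$c
  rot[2] = ca1ba$cb
  rot[3] = a1ba$cbc
  rot[4] = 1ba$cbca
  rot[5] = ba$cbca1
  rot[6] = a$cbca1b
  rot[7] = $cbca1ba
Sorted (with $ < everything):
  sorted[0] = $cbca1ba
  sorted[1] = 1ba$cbca
  sorted[2] = a$cbca1b
  sorted[3] = a1ba$cbc
  sorted[4] = ba$cbca1
  sorted[5] = bca1ba$c
  sorted[6] = ca1ba$cb
  sorted[7] = cbca1ba$
sorted[4] = ba$cbca1

Answer: ba$cbca1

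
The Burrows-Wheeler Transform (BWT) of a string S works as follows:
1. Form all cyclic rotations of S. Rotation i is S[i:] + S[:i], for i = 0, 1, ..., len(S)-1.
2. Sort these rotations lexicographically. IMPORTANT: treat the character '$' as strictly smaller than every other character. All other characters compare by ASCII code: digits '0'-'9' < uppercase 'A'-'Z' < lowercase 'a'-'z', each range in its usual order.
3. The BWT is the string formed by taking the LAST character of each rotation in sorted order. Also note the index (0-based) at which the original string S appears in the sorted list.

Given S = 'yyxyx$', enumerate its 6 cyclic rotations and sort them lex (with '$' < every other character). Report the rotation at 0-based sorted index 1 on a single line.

All 6 rotations (rotation i = S[i:]+S[:i]):
  rot[0] = yyxyx$
  rot[1] = yxyx$y
  rot[2] = xyx$yy
  rot[3] = yx$yyx
  rot[4] = x$yyxy
  rot[5] = $yyxyx
Sorted (with $ < everything):
  sorted[0] = $yyxyx
  sorted[1] = x$yyxy
  sorted[2] = xyx$yy
  sorted[3] = yx$yyx
  sorted[4] = yxyx$y
  sorted[5] = yyxyx$
sorted[1] = x$yyxy

Answer: x$yyxy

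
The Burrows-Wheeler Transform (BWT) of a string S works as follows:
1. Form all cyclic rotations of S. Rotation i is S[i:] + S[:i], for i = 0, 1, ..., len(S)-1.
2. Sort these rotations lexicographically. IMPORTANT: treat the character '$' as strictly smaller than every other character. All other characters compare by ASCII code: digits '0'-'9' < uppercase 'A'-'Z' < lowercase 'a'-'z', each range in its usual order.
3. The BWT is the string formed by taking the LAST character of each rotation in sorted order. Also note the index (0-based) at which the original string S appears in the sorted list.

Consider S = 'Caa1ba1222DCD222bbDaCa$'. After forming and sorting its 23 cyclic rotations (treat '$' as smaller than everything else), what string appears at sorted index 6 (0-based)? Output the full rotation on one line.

All 23 rotations (rotation i = S[i:]+S[:i]):
  rot[0] = Caa1ba1222DCD222bbDaCa$
  rot[1] = aa1ba1222DCD222bbDaCa$C
  rot[2] = a1ba1222DCD222bbDaCa$Ca
  rot[3] = 1ba1222DCD222bbDaCa$Caa
  rot[4] = ba1222DCD222bbDaCa$Caa1
  rot[5] = a1222DCD222bbDaCa$Caa1b
  rot[6] = 1222DCD222bbDaCa$Caa1ba
  rot[7] = 222DCD222bbDaCa$Caa1ba1
  rot[8] = 22DCD222bbDaCa$Caa1ba12
  rot[9] = 2DCD222bbDaCa$Caa1ba122
  rot[10] = DCD222bbDaCa$Caa1ba1222
  rot[11] = CD222bbDaCa$Caa1ba1222D
  rot[12] = D222bbDaCa$Caa1ba1222DC
  rot[13] = 222bbDaCa$Caa1ba1222DCD
  rot[14] = 22bbDaCa$Caa1ba1222DCD2
  rot[15] = 2bbDaCa$Caa1ba1222DCD22
  rot[16] = bbDaCa$Caa1ba1222DCD222
  rot[17] = bDaCa$Caa1ba1222DCD222b
  rot[18] = DaCa$Caa1ba1222DCD222bb
  rot[19] = aCa$Caa1ba1222DCD222bbD
  rot[20] = Ca$Caa1ba1222DCD222bbDa
  rot[21] = a$Caa1ba1222DCD222bbDaC
  rot[22] = $Caa1ba1222DCD222bbDaCa
Sorted (with $ < everything):
  sorted[0] = $Caa1ba1222DCD222bbDaCa
  sorted[1] = 1222DCD222bbDaCa$Caa1ba
  sorted[2] = 1ba1222DCD222bbDaCa$Caa
  sorted[3] = 222DCD222bbDaCa$Caa1ba1
  sorted[4] = 222bbDaCa$Caa1ba1222DCD
  sorted[5] = 22DCD222bbDaCa$Caa1ba12
  sorted[6] = 22bbDaCa$Caa1ba1222DCD2
  sorted[7] = 2DCD222bbDaCa$Caa1ba122
  sorted[8] = 2bbDaCa$Caa1ba1222DCD22
  sorted[9] = CD222bbDaCa$Caa1ba1222D
  sorted[10] = Ca$Caa1ba1222DCD222bbDa
  sorted[11] = Caa1ba1222DCD222bbDaCa$
  sorted[12] = D222bbDaCa$Caa1ba1222DC
  sorted[13] = DCD222bbDaCa$Caa1ba1222
  sorted[14] = DaCa$Caa1ba1222DCD222bb
  sorted[15] = a$Caa1ba1222DCD222bbDaC
  sorted[16] = a1222DCD222bbDaCa$Caa1b
  sorted[17] = a1ba1222DCD222bbDaCa$Ca
  sorted[18] = aCa$Caa1ba1222DCD222bbD
  sorted[19] = aa1ba1222DCD222bbDaCa$C
  sorted[20] = bDaCa$Caa1ba1222DCD222b
  sorted[21] = ba1222DCD222bbDaCa$Caa1
  sorted[22] = bbDaCa$Caa1ba1222DCD222
sorted[6] = 22bbDaCa$Caa1ba1222DCD2

Answer: 22bbDaCa$Caa1ba1222DCD2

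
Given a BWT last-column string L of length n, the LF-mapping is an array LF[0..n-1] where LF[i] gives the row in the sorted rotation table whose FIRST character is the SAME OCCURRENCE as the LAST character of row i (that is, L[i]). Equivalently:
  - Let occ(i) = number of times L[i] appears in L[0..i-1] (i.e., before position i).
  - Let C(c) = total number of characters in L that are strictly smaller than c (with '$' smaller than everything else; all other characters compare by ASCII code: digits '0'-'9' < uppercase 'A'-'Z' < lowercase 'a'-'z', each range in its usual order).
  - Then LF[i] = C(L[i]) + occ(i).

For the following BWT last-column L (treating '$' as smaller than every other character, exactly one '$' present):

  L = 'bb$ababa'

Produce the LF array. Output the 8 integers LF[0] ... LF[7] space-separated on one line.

Answer: 4 5 0 1 6 2 7 3

Derivation:
Char counts: '$':1, 'a':3, 'b':4
C (first-col start): C('$')=0, C('a')=1, C('b')=4
L[0]='b': occ=0, LF[0]=C('b')+0=4+0=4
L[1]='b': occ=1, LF[1]=C('b')+1=4+1=5
L[2]='$': occ=0, LF[2]=C('$')+0=0+0=0
L[3]='a': occ=0, LF[3]=C('a')+0=1+0=1
L[4]='b': occ=2, LF[4]=C('b')+2=4+2=6
L[5]='a': occ=1, LF[5]=C('a')+1=1+1=2
L[6]='b': occ=3, LF[6]=C('b')+3=4+3=7
L[7]='a': occ=2, LF[7]=C('a')+2=1+2=3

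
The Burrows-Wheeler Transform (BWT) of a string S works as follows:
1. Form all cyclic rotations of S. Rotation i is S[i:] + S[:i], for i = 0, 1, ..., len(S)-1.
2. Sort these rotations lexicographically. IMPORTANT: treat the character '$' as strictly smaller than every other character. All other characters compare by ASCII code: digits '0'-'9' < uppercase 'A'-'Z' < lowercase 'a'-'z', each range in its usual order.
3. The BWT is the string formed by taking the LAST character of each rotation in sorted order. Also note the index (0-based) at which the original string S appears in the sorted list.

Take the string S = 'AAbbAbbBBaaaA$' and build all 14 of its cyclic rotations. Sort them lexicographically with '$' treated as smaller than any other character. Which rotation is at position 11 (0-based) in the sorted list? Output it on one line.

Answer: bBBaaaA$AAbbAb

Derivation:
All 14 rotations (rotation i = S[i:]+S[:i]):
  rot[0] = AAbbAbbBBaaaA$
  rot[1] = AbbAbbBBaaaA$A
  rot[2] = bbAbbBBaaaA$AA
  rot[3] = bAbbBBaaaA$AAb
  rot[4] = AbbBBaaaA$AAbb
  rot[5] = bbBBaaaA$AAbbA
  rot[6] = bBBaaaA$AAbbAb
  rot[7] = BBaaaA$AAbbAbb
  rot[8] = BaaaA$AAbbAbbB
  rot[9] = aaaA$AAbbAbbBB
  rot[10] = aaA$AAbbAbbBBa
  rot[11] = aA$AAbbAbbBBaa
  rot[12] = A$AAbbAbbBBaaa
  rot[13] = $AAbbAbbBBaaaA
Sorted (with $ < everything):
  sorted[0] = $AAbbAbbBBaaaA
  sorted[1] = A$AAbbAbbBBaaa
  sorted[2] = AAbbAbbBBaaaA$
  sorted[3] = AbbAbbBBaaaA$A
  sorted[4] = AbbBBaaaA$AAbb
  sorted[5] = BBaaaA$AAbbAbb
  sorted[6] = BaaaA$AAbbAbbB
  sorted[7] = aA$AAbbAbbBBaa
  sorted[8] = aaA$AAbbAbbBBa
  sorted[9] = aaaA$AAbbAbbBB
  sorted[10] = bAbbBBaaaA$AAb
  sorted[11] = bBBaaaA$AAbbAb
  sorted[12] = bbAbbBBaaaA$AA
  sorted[13] = bbBBaaaA$AAbbA
sorted[11] = bBBaaaA$AAbbAb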